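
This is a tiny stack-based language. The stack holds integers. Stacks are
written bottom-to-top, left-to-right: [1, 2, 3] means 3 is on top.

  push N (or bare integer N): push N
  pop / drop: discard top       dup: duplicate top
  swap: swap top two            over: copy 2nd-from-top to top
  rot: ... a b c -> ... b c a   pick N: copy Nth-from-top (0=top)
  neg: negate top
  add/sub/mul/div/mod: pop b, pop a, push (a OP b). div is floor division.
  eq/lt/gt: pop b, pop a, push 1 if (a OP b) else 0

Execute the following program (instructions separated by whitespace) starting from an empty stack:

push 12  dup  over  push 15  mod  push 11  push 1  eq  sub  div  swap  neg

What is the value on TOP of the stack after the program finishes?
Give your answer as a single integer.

After 'push 12': [12]
After 'dup': [12, 12]
After 'over': [12, 12, 12]
After 'push 15': [12, 12, 12, 15]
After 'mod': [12, 12, 12]
After 'push 11': [12, 12, 12, 11]
After 'push 1': [12, 12, 12, 11, 1]
After 'eq': [12, 12, 12, 0]
After 'sub': [12, 12, 12]
After 'div': [12, 1]
After 'swap': [1, 12]
After 'neg': [1, -12]

Answer: -12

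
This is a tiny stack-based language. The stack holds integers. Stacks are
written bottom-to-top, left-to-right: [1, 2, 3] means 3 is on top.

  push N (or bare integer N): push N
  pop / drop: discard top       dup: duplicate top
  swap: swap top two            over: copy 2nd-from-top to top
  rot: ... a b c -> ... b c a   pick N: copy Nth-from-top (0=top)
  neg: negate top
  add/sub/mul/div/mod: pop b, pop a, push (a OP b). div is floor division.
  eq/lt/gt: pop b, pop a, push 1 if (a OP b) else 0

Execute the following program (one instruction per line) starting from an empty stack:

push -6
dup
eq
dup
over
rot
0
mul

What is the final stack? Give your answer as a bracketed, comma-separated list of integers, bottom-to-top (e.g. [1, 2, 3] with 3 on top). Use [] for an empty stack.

Answer: [1, 1, 0]

Derivation:
After 'push -6': [-6]
After 'dup': [-6, -6]
After 'eq': [1]
After 'dup': [1, 1]
After 'over': [1, 1, 1]
After 'rot': [1, 1, 1]
After 'push 0': [1, 1, 1, 0]
After 'mul': [1, 1, 0]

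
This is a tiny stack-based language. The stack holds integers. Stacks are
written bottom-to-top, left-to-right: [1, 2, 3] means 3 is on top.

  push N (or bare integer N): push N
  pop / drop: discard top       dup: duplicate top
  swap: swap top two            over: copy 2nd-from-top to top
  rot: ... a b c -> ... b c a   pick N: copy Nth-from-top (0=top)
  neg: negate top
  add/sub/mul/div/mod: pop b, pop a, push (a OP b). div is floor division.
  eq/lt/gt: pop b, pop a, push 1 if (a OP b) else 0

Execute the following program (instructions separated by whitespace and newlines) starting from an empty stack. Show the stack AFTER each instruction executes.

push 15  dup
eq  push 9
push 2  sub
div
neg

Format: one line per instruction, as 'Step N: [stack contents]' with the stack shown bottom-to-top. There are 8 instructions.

Step 1: [15]
Step 2: [15, 15]
Step 3: [1]
Step 4: [1, 9]
Step 5: [1, 9, 2]
Step 6: [1, 7]
Step 7: [0]
Step 8: [0]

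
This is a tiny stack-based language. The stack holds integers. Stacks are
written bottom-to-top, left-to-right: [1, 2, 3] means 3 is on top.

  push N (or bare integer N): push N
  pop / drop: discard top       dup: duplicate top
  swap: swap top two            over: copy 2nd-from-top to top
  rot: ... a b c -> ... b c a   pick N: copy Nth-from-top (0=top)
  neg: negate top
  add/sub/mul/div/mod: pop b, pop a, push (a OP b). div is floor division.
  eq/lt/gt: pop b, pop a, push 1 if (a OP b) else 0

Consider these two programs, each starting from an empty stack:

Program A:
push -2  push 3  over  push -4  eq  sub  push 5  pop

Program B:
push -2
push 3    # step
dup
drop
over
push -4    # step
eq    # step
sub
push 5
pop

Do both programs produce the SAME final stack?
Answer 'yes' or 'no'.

Answer: yes

Derivation:
Program A trace:
  After 'push -2': [-2]
  After 'push 3': [-2, 3]
  After 'over': [-2, 3, -2]
  After 'push -4': [-2, 3, -2, -4]
  After 'eq': [-2, 3, 0]
  After 'sub': [-2, 3]
  After 'push 5': [-2, 3, 5]
  After 'pop': [-2, 3]
Program A final stack: [-2, 3]

Program B trace:
  After 'push -2': [-2]
  After 'push 3': [-2, 3]
  After 'dup': [-2, 3, 3]
  After 'drop': [-2, 3]
  After 'over': [-2, 3, -2]
  After 'push -4': [-2, 3, -2, -4]
  After 'eq': [-2, 3, 0]
  After 'sub': [-2, 3]
  After 'push 5': [-2, 3, 5]
  After 'pop': [-2, 3]
Program B final stack: [-2, 3]
Same: yes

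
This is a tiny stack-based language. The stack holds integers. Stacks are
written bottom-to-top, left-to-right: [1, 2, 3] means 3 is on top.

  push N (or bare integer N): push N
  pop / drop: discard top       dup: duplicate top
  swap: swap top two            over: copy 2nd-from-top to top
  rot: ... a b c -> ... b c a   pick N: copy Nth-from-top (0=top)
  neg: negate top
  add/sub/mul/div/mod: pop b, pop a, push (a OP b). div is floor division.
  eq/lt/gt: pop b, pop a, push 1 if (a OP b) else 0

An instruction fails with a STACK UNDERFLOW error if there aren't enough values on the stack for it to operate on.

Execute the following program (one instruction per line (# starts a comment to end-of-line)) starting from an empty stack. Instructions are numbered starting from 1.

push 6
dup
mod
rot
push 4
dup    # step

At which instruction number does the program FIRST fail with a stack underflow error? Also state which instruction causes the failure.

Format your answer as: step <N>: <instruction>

Step 1 ('push 6'): stack = [6], depth = 1
Step 2 ('dup'): stack = [6, 6], depth = 2
Step 3 ('mod'): stack = [0], depth = 1
Step 4 ('rot'): needs 3 value(s) but depth is 1 — STACK UNDERFLOW

Answer: step 4: rot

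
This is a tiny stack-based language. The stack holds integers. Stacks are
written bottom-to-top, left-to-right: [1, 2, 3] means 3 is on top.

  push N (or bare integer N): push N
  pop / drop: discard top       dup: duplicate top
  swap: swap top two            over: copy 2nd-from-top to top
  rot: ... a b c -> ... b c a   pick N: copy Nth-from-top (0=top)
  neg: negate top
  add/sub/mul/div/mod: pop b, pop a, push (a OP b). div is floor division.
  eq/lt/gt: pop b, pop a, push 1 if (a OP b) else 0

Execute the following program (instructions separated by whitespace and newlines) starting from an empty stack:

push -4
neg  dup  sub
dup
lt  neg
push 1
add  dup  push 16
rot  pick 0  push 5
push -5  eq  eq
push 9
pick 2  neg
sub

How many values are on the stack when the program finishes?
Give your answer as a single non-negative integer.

Answer: 5

Derivation:
After 'push -4': stack = [-4] (depth 1)
After 'neg': stack = [4] (depth 1)
After 'dup': stack = [4, 4] (depth 2)
After 'sub': stack = [0] (depth 1)
After 'dup': stack = [0, 0] (depth 2)
After 'lt': stack = [0] (depth 1)
After 'neg': stack = [0] (depth 1)
After 'push 1': stack = [0, 1] (depth 2)
After 'add': stack = [1] (depth 1)
After 'dup': stack = [1, 1] (depth 2)
  ...
After 'rot': stack = [1, 16, 1] (depth 3)
After 'pick 0': stack = [1, 16, 1, 1] (depth 4)
After 'push 5': stack = [1, 16, 1, 1, 5] (depth 5)
After 'push -5': stack = [1, 16, 1, 1, 5, -5] (depth 6)
After 'eq': stack = [1, 16, 1, 1, 0] (depth 5)
After 'eq': stack = [1, 16, 1, 0] (depth 4)
After 'push 9': stack = [1, 16, 1, 0, 9] (depth 5)
After 'pick 2': stack = [1, 16, 1, 0, 9, 1] (depth 6)
After 'neg': stack = [1, 16, 1, 0, 9, -1] (depth 6)
After 'sub': stack = [1, 16, 1, 0, 10] (depth 5)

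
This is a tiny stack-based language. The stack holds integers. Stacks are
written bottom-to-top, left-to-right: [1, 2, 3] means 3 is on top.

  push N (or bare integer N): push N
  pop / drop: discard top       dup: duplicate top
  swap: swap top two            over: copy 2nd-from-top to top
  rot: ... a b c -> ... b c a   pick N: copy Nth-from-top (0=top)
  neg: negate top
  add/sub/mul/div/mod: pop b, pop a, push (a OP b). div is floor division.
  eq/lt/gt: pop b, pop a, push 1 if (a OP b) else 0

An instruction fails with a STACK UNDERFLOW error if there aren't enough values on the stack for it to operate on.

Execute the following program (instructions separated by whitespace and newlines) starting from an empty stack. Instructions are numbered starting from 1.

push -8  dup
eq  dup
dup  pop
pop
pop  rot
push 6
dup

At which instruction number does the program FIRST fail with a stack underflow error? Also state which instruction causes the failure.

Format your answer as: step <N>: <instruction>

Step 1 ('push -8'): stack = [-8], depth = 1
Step 2 ('dup'): stack = [-8, -8], depth = 2
Step 3 ('eq'): stack = [1], depth = 1
Step 4 ('dup'): stack = [1, 1], depth = 2
Step 5 ('dup'): stack = [1, 1, 1], depth = 3
Step 6 ('pop'): stack = [1, 1], depth = 2
Step 7 ('pop'): stack = [1], depth = 1
Step 8 ('pop'): stack = [], depth = 0
Step 9 ('rot'): needs 3 value(s) but depth is 0 — STACK UNDERFLOW

Answer: step 9: rot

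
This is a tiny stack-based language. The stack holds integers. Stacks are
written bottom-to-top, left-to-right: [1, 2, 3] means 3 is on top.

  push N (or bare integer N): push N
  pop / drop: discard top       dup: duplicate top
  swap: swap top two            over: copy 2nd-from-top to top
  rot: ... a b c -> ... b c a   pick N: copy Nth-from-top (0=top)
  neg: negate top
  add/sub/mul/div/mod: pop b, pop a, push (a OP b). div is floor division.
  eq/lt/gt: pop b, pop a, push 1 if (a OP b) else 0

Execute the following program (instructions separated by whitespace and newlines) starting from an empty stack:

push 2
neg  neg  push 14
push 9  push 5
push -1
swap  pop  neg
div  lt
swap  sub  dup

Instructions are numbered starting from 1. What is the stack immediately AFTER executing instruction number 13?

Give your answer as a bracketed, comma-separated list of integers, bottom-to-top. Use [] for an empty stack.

Step 1 ('push 2'): [2]
Step 2 ('neg'): [-2]
Step 3 ('neg'): [2]
Step 4 ('push 14'): [2, 14]
Step 5 ('push 9'): [2, 14, 9]
Step 6 ('push 5'): [2, 14, 9, 5]
Step 7 ('push -1'): [2, 14, 9, 5, -1]
Step 8 ('swap'): [2, 14, 9, -1, 5]
Step 9 ('pop'): [2, 14, 9, -1]
Step 10 ('neg'): [2, 14, 9, 1]
Step 11 ('div'): [2, 14, 9]
Step 12 ('lt'): [2, 0]
Step 13 ('swap'): [0, 2]

Answer: [0, 2]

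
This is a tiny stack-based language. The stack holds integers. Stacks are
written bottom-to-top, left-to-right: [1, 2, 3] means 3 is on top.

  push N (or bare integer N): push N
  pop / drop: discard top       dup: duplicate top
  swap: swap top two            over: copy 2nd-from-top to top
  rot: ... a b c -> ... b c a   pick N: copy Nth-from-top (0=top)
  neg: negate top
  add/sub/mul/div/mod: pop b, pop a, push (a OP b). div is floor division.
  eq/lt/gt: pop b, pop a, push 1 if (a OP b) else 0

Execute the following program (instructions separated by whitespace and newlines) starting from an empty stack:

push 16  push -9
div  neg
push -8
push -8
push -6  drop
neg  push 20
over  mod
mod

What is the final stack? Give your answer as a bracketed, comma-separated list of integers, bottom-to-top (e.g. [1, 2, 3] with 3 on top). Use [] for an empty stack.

Answer: [2, -8, 0]

Derivation:
After 'push 16': [16]
After 'push -9': [16, -9]
After 'div': [-2]
After 'neg': [2]
After 'push -8': [2, -8]
After 'push -8': [2, -8, -8]
After 'push -6': [2, -8, -8, -6]
After 'drop': [2, -8, -8]
After 'neg': [2, -8, 8]
After 'push 20': [2, -8, 8, 20]
After 'over': [2, -8, 8, 20, 8]
After 'mod': [2, -8, 8, 4]
After 'mod': [2, -8, 0]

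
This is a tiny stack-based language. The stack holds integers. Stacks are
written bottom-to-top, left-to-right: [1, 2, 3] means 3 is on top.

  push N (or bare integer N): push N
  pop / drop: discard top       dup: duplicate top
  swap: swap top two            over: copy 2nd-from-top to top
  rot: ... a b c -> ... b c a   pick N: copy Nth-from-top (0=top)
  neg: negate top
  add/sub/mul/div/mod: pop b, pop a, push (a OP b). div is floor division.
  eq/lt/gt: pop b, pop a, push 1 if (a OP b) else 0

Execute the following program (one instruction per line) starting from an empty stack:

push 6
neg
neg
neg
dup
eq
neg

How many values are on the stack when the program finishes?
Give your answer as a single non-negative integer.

Answer: 1

Derivation:
After 'push 6': stack = [6] (depth 1)
After 'neg': stack = [-6] (depth 1)
After 'neg': stack = [6] (depth 1)
After 'neg': stack = [-6] (depth 1)
After 'dup': stack = [-6, -6] (depth 2)
After 'eq': stack = [1] (depth 1)
After 'neg': stack = [-1] (depth 1)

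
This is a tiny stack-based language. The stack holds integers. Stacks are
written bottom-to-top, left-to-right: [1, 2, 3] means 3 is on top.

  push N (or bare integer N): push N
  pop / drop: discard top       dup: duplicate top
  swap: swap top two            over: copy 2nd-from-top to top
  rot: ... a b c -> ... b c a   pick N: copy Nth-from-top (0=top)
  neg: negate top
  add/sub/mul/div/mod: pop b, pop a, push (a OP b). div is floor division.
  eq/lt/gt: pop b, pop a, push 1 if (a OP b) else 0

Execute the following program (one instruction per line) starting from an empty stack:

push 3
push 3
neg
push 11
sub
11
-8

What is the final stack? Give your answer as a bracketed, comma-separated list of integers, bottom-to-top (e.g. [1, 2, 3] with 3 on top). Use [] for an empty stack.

Answer: [3, -14, 11, -8]

Derivation:
After 'push 3': [3]
After 'push 3': [3, 3]
After 'neg': [3, -3]
After 'push 11': [3, -3, 11]
After 'sub': [3, -14]
After 'push 11': [3, -14, 11]
After 'push -8': [3, -14, 11, -8]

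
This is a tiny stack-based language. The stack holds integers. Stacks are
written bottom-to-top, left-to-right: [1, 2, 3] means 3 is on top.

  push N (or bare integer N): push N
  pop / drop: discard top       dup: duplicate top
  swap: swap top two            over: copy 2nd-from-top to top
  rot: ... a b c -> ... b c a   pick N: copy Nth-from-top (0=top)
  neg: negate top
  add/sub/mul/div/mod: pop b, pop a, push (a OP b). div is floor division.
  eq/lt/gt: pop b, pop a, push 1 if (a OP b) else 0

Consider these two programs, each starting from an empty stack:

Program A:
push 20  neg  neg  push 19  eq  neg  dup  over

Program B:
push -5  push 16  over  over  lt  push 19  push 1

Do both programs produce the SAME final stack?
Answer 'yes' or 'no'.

Answer: no

Derivation:
Program A trace:
  After 'push 20': [20]
  After 'neg': [-20]
  After 'neg': [20]
  After 'push 19': [20, 19]
  After 'eq': [0]
  After 'neg': [0]
  After 'dup': [0, 0]
  After 'over': [0, 0, 0]
Program A final stack: [0, 0, 0]

Program B trace:
  After 'push -5': [-5]
  After 'push 16': [-5, 16]
  After 'over': [-5, 16, -5]
  After 'over': [-5, 16, -5, 16]
  After 'lt': [-5, 16, 1]
  After 'push 19': [-5, 16, 1, 19]
  After 'push 1': [-5, 16, 1, 19, 1]
Program B final stack: [-5, 16, 1, 19, 1]
Same: no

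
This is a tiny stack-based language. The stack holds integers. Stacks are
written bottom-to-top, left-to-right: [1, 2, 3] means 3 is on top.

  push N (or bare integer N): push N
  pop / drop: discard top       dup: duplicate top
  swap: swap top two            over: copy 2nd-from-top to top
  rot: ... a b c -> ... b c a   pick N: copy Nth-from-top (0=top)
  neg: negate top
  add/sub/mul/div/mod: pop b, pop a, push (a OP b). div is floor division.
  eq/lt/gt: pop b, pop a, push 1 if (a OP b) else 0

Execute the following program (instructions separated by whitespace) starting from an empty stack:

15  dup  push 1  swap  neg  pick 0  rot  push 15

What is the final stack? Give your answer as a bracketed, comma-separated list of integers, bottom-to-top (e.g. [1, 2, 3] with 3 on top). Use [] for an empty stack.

After 'push 15': [15]
After 'dup': [15, 15]
After 'push 1': [15, 15, 1]
After 'swap': [15, 1, 15]
After 'neg': [15, 1, -15]
After 'pick 0': [15, 1, -15, -15]
After 'rot': [15, -15, -15, 1]
After 'push 15': [15, -15, -15, 1, 15]

Answer: [15, -15, -15, 1, 15]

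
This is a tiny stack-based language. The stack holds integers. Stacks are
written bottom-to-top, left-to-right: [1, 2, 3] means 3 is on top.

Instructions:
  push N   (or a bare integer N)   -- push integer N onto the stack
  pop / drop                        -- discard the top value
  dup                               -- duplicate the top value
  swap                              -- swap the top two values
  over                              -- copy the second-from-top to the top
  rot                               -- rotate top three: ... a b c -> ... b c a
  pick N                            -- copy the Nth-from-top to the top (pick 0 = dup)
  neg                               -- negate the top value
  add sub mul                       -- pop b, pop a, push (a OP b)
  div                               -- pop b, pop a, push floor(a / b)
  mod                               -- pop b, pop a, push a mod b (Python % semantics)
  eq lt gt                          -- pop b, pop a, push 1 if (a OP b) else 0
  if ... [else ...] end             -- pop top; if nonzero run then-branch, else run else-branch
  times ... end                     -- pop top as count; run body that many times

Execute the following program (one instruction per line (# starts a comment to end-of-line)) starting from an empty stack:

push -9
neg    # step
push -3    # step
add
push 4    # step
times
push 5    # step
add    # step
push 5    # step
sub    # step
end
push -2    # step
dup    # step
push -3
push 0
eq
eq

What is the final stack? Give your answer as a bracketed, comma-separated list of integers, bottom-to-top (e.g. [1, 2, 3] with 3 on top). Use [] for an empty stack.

After 'push -9': [-9]
After 'neg': [9]
After 'push -3': [9, -3]
After 'add': [6]
After 'push 4': [6, 4]
After 'times': [6]
After 'push 5': [6, 5]
After 'add': [11]
After 'push 5': [11, 5]
After 'sub': [6]
After 'push 5': [6, 5]
After 'add': [11]
  ...
After 'push 5': [11, 5]
After 'sub': [6]
After 'push 5': [6, 5]
After 'add': [11]
After 'push 5': [11, 5]
After 'sub': [6]
After 'push -2': [6, -2]
After 'dup': [6, -2, -2]
After 'push -3': [6, -2, -2, -3]
After 'push 0': [6, -2, -2, -3, 0]
After 'eq': [6, -2, -2, 0]
After 'eq': [6, -2, 0]

Answer: [6, -2, 0]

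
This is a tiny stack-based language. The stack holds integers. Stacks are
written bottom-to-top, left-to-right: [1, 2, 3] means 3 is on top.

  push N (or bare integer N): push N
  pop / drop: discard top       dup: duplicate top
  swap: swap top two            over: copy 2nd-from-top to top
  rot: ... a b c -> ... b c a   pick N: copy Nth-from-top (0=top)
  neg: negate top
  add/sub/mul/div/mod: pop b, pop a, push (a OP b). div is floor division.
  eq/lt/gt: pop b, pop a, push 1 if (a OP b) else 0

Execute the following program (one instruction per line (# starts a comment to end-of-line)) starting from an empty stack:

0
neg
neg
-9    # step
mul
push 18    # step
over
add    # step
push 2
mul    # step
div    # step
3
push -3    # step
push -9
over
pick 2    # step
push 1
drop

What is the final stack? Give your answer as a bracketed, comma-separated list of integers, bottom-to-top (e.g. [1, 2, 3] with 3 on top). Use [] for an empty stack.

Answer: [0, 3, -3, -9, -3, -3]

Derivation:
After 'push 0': [0]
After 'neg': [0]
After 'neg': [0]
After 'push -9': [0, -9]
After 'mul': [0]
After 'push 18': [0, 18]
After 'over': [0, 18, 0]
After 'add': [0, 18]
After 'push 2': [0, 18, 2]
After 'mul': [0, 36]
After 'div': [0]
After 'push 3': [0, 3]
After 'push -3': [0, 3, -3]
After 'push -9': [0, 3, -3, -9]
After 'over': [0, 3, -3, -9, -3]
After 'pick 2': [0, 3, -3, -9, -3, -3]
After 'push 1': [0, 3, -3, -9, -3, -3, 1]
After 'drop': [0, 3, -3, -9, -3, -3]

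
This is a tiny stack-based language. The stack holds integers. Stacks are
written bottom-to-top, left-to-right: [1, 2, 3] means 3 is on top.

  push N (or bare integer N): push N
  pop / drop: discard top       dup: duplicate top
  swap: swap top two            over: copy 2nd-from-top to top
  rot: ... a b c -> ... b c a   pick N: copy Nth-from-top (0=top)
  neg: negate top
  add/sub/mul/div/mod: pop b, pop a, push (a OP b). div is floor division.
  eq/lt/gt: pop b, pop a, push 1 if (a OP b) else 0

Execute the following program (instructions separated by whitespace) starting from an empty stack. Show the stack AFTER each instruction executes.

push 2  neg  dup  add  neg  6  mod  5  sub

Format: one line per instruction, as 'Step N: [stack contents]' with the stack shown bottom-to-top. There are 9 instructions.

Step 1: [2]
Step 2: [-2]
Step 3: [-2, -2]
Step 4: [-4]
Step 5: [4]
Step 6: [4, 6]
Step 7: [4]
Step 8: [4, 5]
Step 9: [-1]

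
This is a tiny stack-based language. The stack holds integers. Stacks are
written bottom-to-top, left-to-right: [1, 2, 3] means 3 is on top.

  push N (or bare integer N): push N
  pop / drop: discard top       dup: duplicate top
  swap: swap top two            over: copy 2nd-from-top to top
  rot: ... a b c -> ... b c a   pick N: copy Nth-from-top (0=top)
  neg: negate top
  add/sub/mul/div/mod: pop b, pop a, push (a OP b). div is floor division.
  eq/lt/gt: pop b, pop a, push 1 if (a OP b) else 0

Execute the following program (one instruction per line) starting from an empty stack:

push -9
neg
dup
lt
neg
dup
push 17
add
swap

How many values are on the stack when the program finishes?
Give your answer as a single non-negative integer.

After 'push -9': stack = [-9] (depth 1)
After 'neg': stack = [9] (depth 1)
After 'dup': stack = [9, 9] (depth 2)
After 'lt': stack = [0] (depth 1)
After 'neg': stack = [0] (depth 1)
After 'dup': stack = [0, 0] (depth 2)
After 'push 17': stack = [0, 0, 17] (depth 3)
After 'add': stack = [0, 17] (depth 2)
After 'swap': stack = [17, 0] (depth 2)

Answer: 2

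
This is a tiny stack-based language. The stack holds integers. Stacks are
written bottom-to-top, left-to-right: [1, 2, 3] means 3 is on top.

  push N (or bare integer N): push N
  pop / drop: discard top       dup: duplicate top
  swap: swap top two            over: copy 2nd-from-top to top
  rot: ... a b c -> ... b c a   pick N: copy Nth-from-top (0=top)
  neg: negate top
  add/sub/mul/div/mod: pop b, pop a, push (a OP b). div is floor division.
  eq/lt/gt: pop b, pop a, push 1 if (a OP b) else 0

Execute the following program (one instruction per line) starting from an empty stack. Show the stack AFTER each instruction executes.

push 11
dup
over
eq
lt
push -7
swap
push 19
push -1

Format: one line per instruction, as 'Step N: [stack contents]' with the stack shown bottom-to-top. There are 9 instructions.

Step 1: [11]
Step 2: [11, 11]
Step 3: [11, 11, 11]
Step 4: [11, 1]
Step 5: [0]
Step 6: [0, -7]
Step 7: [-7, 0]
Step 8: [-7, 0, 19]
Step 9: [-7, 0, 19, -1]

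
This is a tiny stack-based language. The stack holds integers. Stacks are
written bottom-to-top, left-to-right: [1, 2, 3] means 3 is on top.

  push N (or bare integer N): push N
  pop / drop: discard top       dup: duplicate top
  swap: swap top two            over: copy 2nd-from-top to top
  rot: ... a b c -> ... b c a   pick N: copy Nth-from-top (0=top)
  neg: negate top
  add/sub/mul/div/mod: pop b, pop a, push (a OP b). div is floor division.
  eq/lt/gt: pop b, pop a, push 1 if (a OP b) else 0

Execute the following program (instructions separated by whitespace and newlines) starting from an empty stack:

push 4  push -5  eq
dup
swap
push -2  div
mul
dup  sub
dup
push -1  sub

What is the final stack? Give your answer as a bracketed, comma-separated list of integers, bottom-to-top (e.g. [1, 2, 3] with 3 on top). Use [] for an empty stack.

Answer: [0, 1]

Derivation:
After 'push 4': [4]
After 'push -5': [4, -5]
After 'eq': [0]
After 'dup': [0, 0]
After 'swap': [0, 0]
After 'push -2': [0, 0, -2]
After 'div': [0, 0]
After 'mul': [0]
After 'dup': [0, 0]
After 'sub': [0]
After 'dup': [0, 0]
After 'push -1': [0, 0, -1]
After 'sub': [0, 1]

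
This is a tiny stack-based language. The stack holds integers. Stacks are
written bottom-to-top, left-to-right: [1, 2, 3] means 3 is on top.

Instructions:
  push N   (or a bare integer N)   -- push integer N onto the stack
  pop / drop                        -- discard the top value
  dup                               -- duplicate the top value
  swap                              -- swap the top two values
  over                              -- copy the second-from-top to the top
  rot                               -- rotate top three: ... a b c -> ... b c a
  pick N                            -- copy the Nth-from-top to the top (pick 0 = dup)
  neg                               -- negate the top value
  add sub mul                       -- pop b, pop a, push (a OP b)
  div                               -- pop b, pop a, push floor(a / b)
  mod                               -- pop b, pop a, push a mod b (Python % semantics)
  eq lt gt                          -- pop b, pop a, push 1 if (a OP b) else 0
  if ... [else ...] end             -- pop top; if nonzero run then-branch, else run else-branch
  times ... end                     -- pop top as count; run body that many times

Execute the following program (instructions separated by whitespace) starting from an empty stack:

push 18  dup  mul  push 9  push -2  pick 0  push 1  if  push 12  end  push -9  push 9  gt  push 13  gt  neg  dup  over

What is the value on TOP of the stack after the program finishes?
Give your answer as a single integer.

After 'push 18': [18]
After 'dup': [18, 18]
After 'mul': [324]
After 'push 9': [324, 9]
After 'push -2': [324, 9, -2]
After 'pick 0': [324, 9, -2, -2]
After 'push 1': [324, 9, -2, -2, 1]
After 'if': [324, 9, -2, -2]
After 'push 12': [324, 9, -2, -2, 12]
After 'push -9': [324, 9, -2, -2, 12, -9]
After 'push 9': [324, 9, -2, -2, 12, -9, 9]
After 'gt': [324, 9, -2, -2, 12, 0]
After 'push 13': [324, 9, -2, -2, 12, 0, 13]
After 'gt': [324, 9, -2, -2, 12, 0]
After 'neg': [324, 9, -2, -2, 12, 0]
After 'dup': [324, 9, -2, -2, 12, 0, 0]
After 'over': [324, 9, -2, -2, 12, 0, 0, 0]

Answer: 0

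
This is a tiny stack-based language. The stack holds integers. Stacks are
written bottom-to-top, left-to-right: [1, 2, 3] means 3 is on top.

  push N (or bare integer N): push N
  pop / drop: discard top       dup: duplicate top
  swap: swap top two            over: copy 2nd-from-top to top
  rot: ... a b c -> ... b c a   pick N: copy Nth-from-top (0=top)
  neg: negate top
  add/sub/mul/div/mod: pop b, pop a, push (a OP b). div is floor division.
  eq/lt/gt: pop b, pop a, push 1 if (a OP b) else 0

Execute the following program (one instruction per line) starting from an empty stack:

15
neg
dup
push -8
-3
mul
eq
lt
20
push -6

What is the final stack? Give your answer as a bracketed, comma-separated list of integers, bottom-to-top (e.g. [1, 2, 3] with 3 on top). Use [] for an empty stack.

After 'push 15': [15]
After 'neg': [-15]
After 'dup': [-15, -15]
After 'push -8': [-15, -15, -8]
After 'push -3': [-15, -15, -8, -3]
After 'mul': [-15, -15, 24]
After 'eq': [-15, 0]
After 'lt': [1]
After 'push 20': [1, 20]
After 'push -6': [1, 20, -6]

Answer: [1, 20, -6]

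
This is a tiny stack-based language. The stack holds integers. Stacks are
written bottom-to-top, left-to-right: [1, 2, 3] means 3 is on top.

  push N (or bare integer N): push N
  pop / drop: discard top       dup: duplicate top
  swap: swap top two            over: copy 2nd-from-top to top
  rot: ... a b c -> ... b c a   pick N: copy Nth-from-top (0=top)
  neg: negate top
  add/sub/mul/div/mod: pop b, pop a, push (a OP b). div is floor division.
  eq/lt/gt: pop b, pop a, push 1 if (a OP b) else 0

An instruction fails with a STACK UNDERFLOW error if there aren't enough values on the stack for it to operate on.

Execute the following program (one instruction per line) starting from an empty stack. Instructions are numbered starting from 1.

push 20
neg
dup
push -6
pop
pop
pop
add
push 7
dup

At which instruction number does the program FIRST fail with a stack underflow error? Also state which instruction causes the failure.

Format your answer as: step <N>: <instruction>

Answer: step 8: add

Derivation:
Step 1 ('push 20'): stack = [20], depth = 1
Step 2 ('neg'): stack = [-20], depth = 1
Step 3 ('dup'): stack = [-20, -20], depth = 2
Step 4 ('push -6'): stack = [-20, -20, -6], depth = 3
Step 5 ('pop'): stack = [-20, -20], depth = 2
Step 6 ('pop'): stack = [-20], depth = 1
Step 7 ('pop'): stack = [], depth = 0
Step 8 ('add'): needs 2 value(s) but depth is 0 — STACK UNDERFLOW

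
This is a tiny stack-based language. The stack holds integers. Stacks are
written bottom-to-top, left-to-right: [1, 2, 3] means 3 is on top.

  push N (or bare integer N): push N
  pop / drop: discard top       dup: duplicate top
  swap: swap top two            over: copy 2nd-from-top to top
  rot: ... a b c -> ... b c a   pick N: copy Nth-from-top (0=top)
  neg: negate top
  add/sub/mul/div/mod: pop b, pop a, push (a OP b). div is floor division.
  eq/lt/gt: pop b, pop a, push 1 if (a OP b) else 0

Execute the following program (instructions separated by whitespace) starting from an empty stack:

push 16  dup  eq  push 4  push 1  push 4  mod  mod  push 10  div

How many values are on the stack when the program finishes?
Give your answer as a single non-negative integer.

Answer: 2

Derivation:
After 'push 16': stack = [16] (depth 1)
After 'dup': stack = [16, 16] (depth 2)
After 'eq': stack = [1] (depth 1)
After 'push 4': stack = [1, 4] (depth 2)
After 'push 1': stack = [1, 4, 1] (depth 3)
After 'push 4': stack = [1, 4, 1, 4] (depth 4)
After 'mod': stack = [1, 4, 1] (depth 3)
After 'mod': stack = [1, 0] (depth 2)
After 'push 10': stack = [1, 0, 10] (depth 3)
After 'div': stack = [1, 0] (depth 2)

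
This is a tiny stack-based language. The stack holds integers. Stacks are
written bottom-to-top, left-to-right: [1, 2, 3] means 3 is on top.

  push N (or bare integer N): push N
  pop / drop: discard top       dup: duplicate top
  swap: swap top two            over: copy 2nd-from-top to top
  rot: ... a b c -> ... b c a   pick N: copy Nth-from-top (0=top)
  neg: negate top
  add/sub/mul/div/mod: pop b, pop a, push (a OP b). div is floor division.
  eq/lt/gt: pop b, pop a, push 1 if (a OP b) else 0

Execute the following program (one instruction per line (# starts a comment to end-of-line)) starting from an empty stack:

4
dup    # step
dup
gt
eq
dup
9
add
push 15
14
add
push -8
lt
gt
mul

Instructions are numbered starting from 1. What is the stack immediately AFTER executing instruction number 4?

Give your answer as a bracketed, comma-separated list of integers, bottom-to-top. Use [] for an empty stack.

Answer: [4, 0]

Derivation:
Step 1 ('4'): [4]
Step 2 ('dup'): [4, 4]
Step 3 ('dup'): [4, 4, 4]
Step 4 ('gt'): [4, 0]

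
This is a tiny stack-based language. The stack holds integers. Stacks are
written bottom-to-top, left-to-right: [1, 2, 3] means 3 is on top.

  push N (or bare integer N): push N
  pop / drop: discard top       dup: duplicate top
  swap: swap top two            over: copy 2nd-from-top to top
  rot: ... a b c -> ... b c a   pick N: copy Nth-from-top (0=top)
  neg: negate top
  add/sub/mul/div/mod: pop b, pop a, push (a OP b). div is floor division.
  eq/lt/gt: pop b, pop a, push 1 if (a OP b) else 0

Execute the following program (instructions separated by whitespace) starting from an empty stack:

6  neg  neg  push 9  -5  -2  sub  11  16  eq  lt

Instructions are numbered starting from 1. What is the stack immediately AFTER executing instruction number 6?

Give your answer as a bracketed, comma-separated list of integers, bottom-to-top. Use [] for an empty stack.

Answer: [6, 9, -5, -2]

Derivation:
Step 1 ('6'): [6]
Step 2 ('neg'): [-6]
Step 3 ('neg'): [6]
Step 4 ('push 9'): [6, 9]
Step 5 ('-5'): [6, 9, -5]
Step 6 ('-2'): [6, 9, -5, -2]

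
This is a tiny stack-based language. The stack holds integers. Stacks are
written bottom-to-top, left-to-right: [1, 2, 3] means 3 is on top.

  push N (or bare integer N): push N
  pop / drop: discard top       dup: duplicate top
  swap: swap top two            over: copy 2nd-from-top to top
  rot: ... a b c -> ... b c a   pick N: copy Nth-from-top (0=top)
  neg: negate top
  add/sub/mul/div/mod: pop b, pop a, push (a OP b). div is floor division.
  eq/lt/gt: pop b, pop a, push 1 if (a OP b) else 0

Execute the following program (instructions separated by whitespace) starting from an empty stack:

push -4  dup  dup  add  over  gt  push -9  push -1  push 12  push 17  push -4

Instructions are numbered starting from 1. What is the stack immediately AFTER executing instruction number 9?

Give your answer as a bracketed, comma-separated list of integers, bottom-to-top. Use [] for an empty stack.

Answer: [-4, 0, -9, -1, 12]

Derivation:
Step 1 ('push -4'): [-4]
Step 2 ('dup'): [-4, -4]
Step 3 ('dup'): [-4, -4, -4]
Step 4 ('add'): [-4, -8]
Step 5 ('over'): [-4, -8, -4]
Step 6 ('gt'): [-4, 0]
Step 7 ('push -9'): [-4, 0, -9]
Step 8 ('push -1'): [-4, 0, -9, -1]
Step 9 ('push 12'): [-4, 0, -9, -1, 12]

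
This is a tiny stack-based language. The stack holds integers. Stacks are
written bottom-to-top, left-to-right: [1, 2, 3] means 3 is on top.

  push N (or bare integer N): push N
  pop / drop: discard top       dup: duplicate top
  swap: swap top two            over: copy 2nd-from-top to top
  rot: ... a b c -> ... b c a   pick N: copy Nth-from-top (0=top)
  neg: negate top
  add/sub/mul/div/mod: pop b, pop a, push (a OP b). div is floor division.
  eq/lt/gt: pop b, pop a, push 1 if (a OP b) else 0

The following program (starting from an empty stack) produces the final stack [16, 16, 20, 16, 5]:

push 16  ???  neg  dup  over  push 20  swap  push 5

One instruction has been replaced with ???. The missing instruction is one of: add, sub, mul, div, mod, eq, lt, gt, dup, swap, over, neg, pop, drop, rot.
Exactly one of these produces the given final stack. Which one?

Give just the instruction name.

Stack before ???: [16]
Stack after ???:  [-16]
The instruction that transforms [16] -> [-16] is: neg

Answer: neg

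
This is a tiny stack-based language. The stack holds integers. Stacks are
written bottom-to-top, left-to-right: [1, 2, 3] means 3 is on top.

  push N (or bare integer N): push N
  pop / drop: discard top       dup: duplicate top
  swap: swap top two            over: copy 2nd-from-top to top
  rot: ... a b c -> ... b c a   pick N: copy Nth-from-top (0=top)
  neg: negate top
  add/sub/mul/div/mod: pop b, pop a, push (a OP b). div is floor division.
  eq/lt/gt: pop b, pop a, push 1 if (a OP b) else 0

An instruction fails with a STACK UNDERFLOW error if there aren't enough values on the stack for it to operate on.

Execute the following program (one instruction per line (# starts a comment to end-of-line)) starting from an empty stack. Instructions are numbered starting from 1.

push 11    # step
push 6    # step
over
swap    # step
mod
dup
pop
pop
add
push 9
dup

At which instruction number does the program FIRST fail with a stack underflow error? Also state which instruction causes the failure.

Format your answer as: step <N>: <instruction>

Answer: step 9: add

Derivation:
Step 1 ('push 11'): stack = [11], depth = 1
Step 2 ('push 6'): stack = [11, 6], depth = 2
Step 3 ('over'): stack = [11, 6, 11], depth = 3
Step 4 ('swap'): stack = [11, 11, 6], depth = 3
Step 5 ('mod'): stack = [11, 5], depth = 2
Step 6 ('dup'): stack = [11, 5, 5], depth = 3
Step 7 ('pop'): stack = [11, 5], depth = 2
Step 8 ('pop'): stack = [11], depth = 1
Step 9 ('add'): needs 2 value(s) but depth is 1 — STACK UNDERFLOW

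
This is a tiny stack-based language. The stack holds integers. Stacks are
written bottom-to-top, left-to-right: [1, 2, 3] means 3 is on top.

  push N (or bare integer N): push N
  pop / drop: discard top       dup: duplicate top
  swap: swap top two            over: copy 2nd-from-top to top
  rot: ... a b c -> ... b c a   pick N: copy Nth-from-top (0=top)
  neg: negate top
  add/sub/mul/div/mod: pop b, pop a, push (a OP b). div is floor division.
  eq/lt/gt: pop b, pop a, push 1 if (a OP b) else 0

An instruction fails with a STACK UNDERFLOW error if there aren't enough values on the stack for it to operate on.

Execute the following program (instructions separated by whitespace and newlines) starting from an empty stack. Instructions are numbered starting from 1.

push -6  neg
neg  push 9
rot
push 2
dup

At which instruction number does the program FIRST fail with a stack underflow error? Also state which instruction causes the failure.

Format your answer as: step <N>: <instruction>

Answer: step 5: rot

Derivation:
Step 1 ('push -6'): stack = [-6], depth = 1
Step 2 ('neg'): stack = [6], depth = 1
Step 3 ('neg'): stack = [-6], depth = 1
Step 4 ('push 9'): stack = [-6, 9], depth = 2
Step 5 ('rot'): needs 3 value(s) but depth is 2 — STACK UNDERFLOW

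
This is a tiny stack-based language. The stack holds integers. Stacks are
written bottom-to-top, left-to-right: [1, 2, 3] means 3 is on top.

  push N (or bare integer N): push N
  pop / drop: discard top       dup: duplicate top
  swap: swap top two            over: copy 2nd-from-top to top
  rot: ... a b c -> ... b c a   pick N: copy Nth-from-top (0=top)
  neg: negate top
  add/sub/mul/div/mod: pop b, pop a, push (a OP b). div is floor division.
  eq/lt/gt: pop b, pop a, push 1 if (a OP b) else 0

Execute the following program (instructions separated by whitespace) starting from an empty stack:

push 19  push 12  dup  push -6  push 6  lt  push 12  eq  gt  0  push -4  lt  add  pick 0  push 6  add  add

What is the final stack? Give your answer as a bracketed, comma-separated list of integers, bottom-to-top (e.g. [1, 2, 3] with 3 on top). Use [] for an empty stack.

Answer: [19, 12, 8]

Derivation:
After 'push 19': [19]
After 'push 12': [19, 12]
After 'dup': [19, 12, 12]
After 'push -6': [19, 12, 12, -6]
After 'push 6': [19, 12, 12, -6, 6]
After 'lt': [19, 12, 12, 1]
After 'push 12': [19, 12, 12, 1, 12]
After 'eq': [19, 12, 12, 0]
After 'gt': [19, 12, 1]
After 'push 0': [19, 12, 1, 0]
After 'push -4': [19, 12, 1, 0, -4]
After 'lt': [19, 12, 1, 0]
After 'add': [19, 12, 1]
After 'pick 0': [19, 12, 1, 1]
After 'push 6': [19, 12, 1, 1, 6]
After 'add': [19, 12, 1, 7]
After 'add': [19, 12, 8]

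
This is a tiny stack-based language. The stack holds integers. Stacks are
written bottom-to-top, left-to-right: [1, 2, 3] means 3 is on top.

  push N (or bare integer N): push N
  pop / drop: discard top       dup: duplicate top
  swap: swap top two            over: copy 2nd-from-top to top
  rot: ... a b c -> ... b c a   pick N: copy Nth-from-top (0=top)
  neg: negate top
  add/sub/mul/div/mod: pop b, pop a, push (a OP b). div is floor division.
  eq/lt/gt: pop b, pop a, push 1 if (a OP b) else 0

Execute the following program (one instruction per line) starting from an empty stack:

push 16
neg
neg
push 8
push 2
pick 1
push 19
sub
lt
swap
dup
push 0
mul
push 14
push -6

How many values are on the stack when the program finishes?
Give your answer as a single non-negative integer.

Answer: 6

Derivation:
After 'push 16': stack = [16] (depth 1)
After 'neg': stack = [-16] (depth 1)
After 'neg': stack = [16] (depth 1)
After 'push 8': stack = [16, 8] (depth 2)
After 'push 2': stack = [16, 8, 2] (depth 3)
After 'pick 1': stack = [16, 8, 2, 8] (depth 4)
After 'push 19': stack = [16, 8, 2, 8, 19] (depth 5)
After 'sub': stack = [16, 8, 2, -11] (depth 4)
After 'lt': stack = [16, 8, 0] (depth 3)
After 'swap': stack = [16, 0, 8] (depth 3)
After 'dup': stack = [16, 0, 8, 8] (depth 4)
After 'push 0': stack = [16, 0, 8, 8, 0] (depth 5)
After 'mul': stack = [16, 0, 8, 0] (depth 4)
After 'push 14': stack = [16, 0, 8, 0, 14] (depth 5)
After 'push -6': stack = [16, 0, 8, 0, 14, -6] (depth 6)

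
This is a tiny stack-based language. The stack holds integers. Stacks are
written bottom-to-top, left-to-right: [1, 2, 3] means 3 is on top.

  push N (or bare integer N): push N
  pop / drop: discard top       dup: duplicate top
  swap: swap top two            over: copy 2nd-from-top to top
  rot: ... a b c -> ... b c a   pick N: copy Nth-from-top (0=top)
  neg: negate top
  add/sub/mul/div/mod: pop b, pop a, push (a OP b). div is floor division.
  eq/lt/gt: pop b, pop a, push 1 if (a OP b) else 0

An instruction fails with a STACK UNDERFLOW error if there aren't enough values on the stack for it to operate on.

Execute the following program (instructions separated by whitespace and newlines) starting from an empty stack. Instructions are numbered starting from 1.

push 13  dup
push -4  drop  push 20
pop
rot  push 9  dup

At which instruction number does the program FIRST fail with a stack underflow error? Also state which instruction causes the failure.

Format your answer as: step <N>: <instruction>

Step 1 ('push 13'): stack = [13], depth = 1
Step 2 ('dup'): stack = [13, 13], depth = 2
Step 3 ('push -4'): stack = [13, 13, -4], depth = 3
Step 4 ('drop'): stack = [13, 13], depth = 2
Step 5 ('push 20'): stack = [13, 13, 20], depth = 3
Step 6 ('pop'): stack = [13, 13], depth = 2
Step 7 ('rot'): needs 3 value(s) but depth is 2 — STACK UNDERFLOW

Answer: step 7: rot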